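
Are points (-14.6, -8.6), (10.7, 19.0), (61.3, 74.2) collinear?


Cross product: (10.7-(-14.6))*(74.2-(-8.6)) - (19-(-8.6))*(61.3-(-14.6))
= 0

Yes, collinear


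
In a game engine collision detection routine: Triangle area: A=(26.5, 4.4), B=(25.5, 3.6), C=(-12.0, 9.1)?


Area = |x_A(y_B-y_C) + x_B(y_C-y_A) + x_C(y_A-y_B)|/2
= |(-145.75) + 119.85 + (-9.6)|/2
= 35.5/2 = 17.75

17.75


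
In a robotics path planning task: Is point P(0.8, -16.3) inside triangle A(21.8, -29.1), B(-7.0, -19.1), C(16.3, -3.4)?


Cross products: AB x AP = -158.64, BC x BP = -57.22, CA x CP = -469.3
All same sign? yes

Yes, inside


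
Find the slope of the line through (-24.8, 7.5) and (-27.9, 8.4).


slope = (y2-y1)/(x2-x1) = (8.4-7.5)/((-27.9)-(-24.8)) = 0.9/(-3.1) = -0.2903

-0.2903


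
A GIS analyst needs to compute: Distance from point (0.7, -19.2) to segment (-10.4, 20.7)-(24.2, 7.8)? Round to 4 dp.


Project P onto AB: t = 0.6591 (clamped to [0,1])
Closest point on segment: (12.4059, 12.1972)
Distance: 33.5084

33.5084


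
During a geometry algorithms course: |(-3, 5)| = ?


|u| = sqrt((-3)^2 + 5^2) = sqrt(34) = 5.831

5.831


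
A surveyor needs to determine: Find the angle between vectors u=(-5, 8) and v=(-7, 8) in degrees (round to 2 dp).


u.v = 99, |u| = sqrt(89) = 9.434, |v| = sqrt(113) = 10.6301
cos(theta) = u.v/(|u||v|) = 99/sqrt(10057) = 0.987191
theta = acos(0.987191) = 9.18 degrees

9.18 degrees


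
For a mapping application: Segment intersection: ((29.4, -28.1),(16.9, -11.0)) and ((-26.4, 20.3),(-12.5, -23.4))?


Cross products: d1=1765.7, d2=1457.14, d3=349.18, d4=657.74
d1*d2 < 0 and d3*d4 < 0? no

No, they don't intersect


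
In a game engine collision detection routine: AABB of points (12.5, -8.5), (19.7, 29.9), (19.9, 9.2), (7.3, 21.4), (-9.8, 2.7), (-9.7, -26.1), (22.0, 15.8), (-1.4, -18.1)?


x range: [-9.8, 22]
y range: [-26.1, 29.9]
Bounding box: (-9.8,-26.1) to (22,29.9)

(-9.8,-26.1) to (22,29.9)


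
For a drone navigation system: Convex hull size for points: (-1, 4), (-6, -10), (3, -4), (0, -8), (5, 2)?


Convex hull vertices (CCW): (-6, -10), (0, -8), (3, -4), (5, 2), (-1, 4)
Count = 5

5


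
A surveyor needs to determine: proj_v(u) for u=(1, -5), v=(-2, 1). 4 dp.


u.v = -7, |v| = sqrt(5) = 2.2361
Scalar projection = u.v / |v| = -7 / sqrt(5) = -3.1305

-3.1305


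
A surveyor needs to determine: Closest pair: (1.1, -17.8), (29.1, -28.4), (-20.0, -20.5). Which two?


d(P0,P1) = 29.9393, d(P0,P2) = 21.272, d(P1,P2) = 49.7315
Closest: P0 and P2

Closest pair: (1.1, -17.8) and (-20.0, -20.5), distance = 21.272


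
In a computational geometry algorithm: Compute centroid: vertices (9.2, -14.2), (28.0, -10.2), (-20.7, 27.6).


Centroid = ((x_A+x_B+x_C)/3, (y_A+y_B+y_C)/3)
= ((9.2+28+(-20.7))/3, ((-14.2)+(-10.2)+27.6)/3)
= (5.5, 1.0667)

(5.5, 1.0667)


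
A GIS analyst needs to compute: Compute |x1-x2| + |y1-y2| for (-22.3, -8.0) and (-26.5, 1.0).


|(-22.3)-(-26.5)| + |(-8)-1| = 4.2 + 9 = 13.2

13.2


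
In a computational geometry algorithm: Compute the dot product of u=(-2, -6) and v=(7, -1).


u . v = u_x*v_x + u_y*v_y = (-2)*7 + (-6)*(-1)
= (-14) + 6 = -8

-8


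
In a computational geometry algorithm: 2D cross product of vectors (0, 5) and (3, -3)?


u x v = u_x*v_y - u_y*v_x = 0*(-3) - 5*3
= 0 - 15 = -15

-15


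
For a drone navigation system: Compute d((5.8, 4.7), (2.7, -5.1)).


dx=-3.1, dy=-9.8
d^2 = (-3.1)^2 + (-9.8)^2 = 105.65
d = sqrt(105.65) = 10.2786

10.2786


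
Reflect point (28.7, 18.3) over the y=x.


Reflection over y=x: (x,y) -> (y,x)
(28.7, 18.3) -> (18.3, 28.7)

(18.3, 28.7)


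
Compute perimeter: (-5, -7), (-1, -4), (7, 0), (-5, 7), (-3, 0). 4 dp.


Sides: (-5, -7)->(-1, -4): sqrt(25) = 5, (-1, -4)->(7, 0): sqrt(80) = 8.944272, (7, 0)->(-5, 7): sqrt(193) = 13.892444, (-5, 7)->(-3, 0): sqrt(53) = 7.28011, (-3, 0)->(-5, -7): sqrt(53) = 7.28011
Sum = 42.396936
Perimeter = 42.3969

42.3969


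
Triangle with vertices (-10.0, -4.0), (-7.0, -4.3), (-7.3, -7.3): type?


Side lengths squared: AB^2=9.09, BC^2=9.09, CA^2=18.18
Sorted: [9.09, 9.09, 18.18]
By sides: Isosceles, By angles: Right

Isosceles, Right


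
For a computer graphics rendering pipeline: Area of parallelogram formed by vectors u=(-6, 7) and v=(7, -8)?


|u x v| = |(-6)*(-8) - 7*7|
= |48 - 49| = 1

1


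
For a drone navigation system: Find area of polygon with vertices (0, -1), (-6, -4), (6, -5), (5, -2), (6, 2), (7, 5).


Shoelace sum: (0*(-4) - (-6)*(-1)) + ((-6)*(-5) - 6*(-4)) + (6*(-2) - 5*(-5)) + (5*2 - 6*(-2)) + (6*5 - 7*2) + (7*(-1) - 0*5)
= 92
Area = |92|/2 = 46

46


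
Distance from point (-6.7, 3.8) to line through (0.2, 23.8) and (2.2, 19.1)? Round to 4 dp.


|cross product| = 72.43
|line direction| = sqrt(26.09) = 5.1078
Distance = 72.43/sqrt(26.09) = 14.1802

14.1802


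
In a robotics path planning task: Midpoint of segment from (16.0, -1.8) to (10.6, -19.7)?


M = ((16+10.6)/2, ((-1.8)+(-19.7))/2)
= (13.3, -10.75)

(13.3, -10.75)


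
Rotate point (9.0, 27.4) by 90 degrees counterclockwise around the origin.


90° CCW: (x,y) -> (-y, x)
(9,27.4) -> (-27.4, 9)

(-27.4, 9)


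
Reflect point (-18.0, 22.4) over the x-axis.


Reflection over x-axis: (x,y) -> (x,-y)
(-18, 22.4) -> (-18, -22.4)

(-18, -22.4)


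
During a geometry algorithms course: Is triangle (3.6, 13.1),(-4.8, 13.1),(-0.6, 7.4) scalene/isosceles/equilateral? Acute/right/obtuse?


Side lengths squared: AB^2=70.56, BC^2=50.13, CA^2=50.13
Sorted: [50.13, 50.13, 70.56]
By sides: Isosceles, By angles: Acute

Isosceles, Acute


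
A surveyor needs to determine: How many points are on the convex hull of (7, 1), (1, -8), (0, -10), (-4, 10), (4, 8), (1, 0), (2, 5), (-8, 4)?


Convex hull vertices (CCW): (-8, 4), (0, -10), (7, 1), (4, 8), (-4, 10)
Count = 5

5


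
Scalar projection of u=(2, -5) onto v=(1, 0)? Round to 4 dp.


u.v = 2, |v| = sqrt(1) = 1
Scalar projection = u.v / |v| = 2 / sqrt(1) = 2

2


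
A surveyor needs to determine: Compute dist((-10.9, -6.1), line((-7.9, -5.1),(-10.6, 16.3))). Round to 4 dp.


|cross product| = 66.9
|line direction| = sqrt(465.25) = 21.5697
Distance = 66.9/sqrt(465.25) = 3.1016

3.1016


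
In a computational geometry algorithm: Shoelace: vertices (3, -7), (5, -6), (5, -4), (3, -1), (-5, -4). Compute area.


Shoelace sum: (3*(-6) - 5*(-7)) + (5*(-4) - 5*(-6)) + (5*(-1) - 3*(-4)) + (3*(-4) - (-5)*(-1)) + ((-5)*(-7) - 3*(-4))
= 64
Area = |64|/2 = 32

32


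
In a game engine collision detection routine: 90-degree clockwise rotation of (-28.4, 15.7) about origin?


90° CW: (x,y) -> (y, -x)
(-28.4,15.7) -> (15.7, 28.4)

(15.7, 28.4)


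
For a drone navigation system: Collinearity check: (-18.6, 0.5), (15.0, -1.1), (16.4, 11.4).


Cross product: (15-(-18.6))*(11.4-0.5) - ((-1.1)-0.5)*(16.4-(-18.6))
= 422.24

No, not collinear


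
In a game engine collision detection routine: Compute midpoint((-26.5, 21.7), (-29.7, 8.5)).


M = (((-26.5)+(-29.7))/2, (21.7+8.5)/2)
= (-28.1, 15.1)

(-28.1, 15.1)


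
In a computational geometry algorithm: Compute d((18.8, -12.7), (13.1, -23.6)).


dx=-5.7, dy=-10.9
d^2 = (-5.7)^2 + (-10.9)^2 = 151.3
d = sqrt(151.3) = 12.3004

12.3004


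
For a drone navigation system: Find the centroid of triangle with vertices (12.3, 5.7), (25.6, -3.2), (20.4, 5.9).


Centroid = ((x_A+x_B+x_C)/3, (y_A+y_B+y_C)/3)
= ((12.3+25.6+20.4)/3, (5.7+(-3.2)+5.9)/3)
= (19.4333, 2.8)

(19.4333, 2.8)


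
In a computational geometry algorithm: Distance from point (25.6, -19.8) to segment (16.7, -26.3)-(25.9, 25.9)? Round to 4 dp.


Project P onto AB: t = 0.1499 (clamped to [0,1])
Closest point on segment: (18.0792, -18.4745)
Distance: 7.6367

7.6367


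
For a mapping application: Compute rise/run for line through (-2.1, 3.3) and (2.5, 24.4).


slope = (y2-y1)/(x2-x1) = (24.4-3.3)/(2.5-(-2.1)) = 21.1/4.6 = 4.587

4.587


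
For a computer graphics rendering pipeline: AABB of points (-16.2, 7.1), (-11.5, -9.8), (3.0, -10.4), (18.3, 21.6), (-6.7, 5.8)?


x range: [-16.2, 18.3]
y range: [-10.4, 21.6]
Bounding box: (-16.2,-10.4) to (18.3,21.6)

(-16.2,-10.4) to (18.3,21.6)


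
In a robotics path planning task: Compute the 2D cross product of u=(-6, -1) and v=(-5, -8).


u x v = u_x*v_y - u_y*v_x = (-6)*(-8) - (-1)*(-5)
= 48 - 5 = 43

43


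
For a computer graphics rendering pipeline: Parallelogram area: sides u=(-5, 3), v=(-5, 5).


|u x v| = |(-5)*5 - 3*(-5)|
= |(-25) - (-15)| = 10

10


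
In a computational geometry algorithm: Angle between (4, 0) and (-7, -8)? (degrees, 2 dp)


u.v = -28, |u| = sqrt(16) = 4, |v| = sqrt(113) = 10.6301
cos(theta) = u.v/(|u||v|) = -28/sqrt(1808) = -0.658505
theta = acos(-0.658505) = 131.19 degrees

131.19 degrees


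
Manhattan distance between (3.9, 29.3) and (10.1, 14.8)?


|3.9-10.1| + |29.3-14.8| = 6.2 + 14.5 = 20.7

20.7


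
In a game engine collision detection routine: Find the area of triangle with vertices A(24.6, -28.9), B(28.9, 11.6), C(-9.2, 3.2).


Area = |x_A(y_B-y_C) + x_B(y_C-y_A) + x_C(y_A-y_B)|/2
= |206.64 + 927.69 + 372.6|/2
= 1506.93/2 = 753.465

753.465


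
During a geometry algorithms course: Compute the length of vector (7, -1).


|u| = sqrt(7^2 + (-1)^2) = sqrt(50) = 7.0711

7.0711


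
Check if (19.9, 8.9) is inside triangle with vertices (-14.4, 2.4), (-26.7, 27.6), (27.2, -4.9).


Cross products: AB x AP = -944.31, BC x BP = 506.57, CA x CP = -520.79
All same sign? no

No, outside


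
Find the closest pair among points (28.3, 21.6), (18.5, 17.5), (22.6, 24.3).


d(P0,P1) = 10.6231, d(P0,P2) = 6.3071, d(P1,P2) = 7.9404
Closest: P0 and P2

Closest pair: (28.3, 21.6) and (22.6, 24.3), distance = 6.3071


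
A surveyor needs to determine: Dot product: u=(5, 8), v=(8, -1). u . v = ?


u . v = u_x*v_x + u_y*v_y = 5*8 + 8*(-1)
= 40 + (-8) = 32

32


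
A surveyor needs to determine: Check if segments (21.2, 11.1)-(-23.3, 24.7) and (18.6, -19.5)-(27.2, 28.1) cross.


Cross products: d1=139.4, d2=2374.56, d3=1397.06, d4=-838.1
d1*d2 < 0 and d3*d4 < 0? no

No, they don't intersect


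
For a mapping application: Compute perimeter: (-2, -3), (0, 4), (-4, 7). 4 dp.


Sides: (-2, -3)->(0, 4): sqrt(53) = 7.28011, (0, 4)->(-4, 7): sqrt(25) = 5, (-4, 7)->(-2, -3): sqrt(104) = 10.198039
Sum = 22.478149
Perimeter = 22.4781

22.4781


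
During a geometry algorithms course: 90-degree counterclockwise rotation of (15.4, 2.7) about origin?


90° CCW: (x,y) -> (-y, x)
(15.4,2.7) -> (-2.7, 15.4)

(-2.7, 15.4)


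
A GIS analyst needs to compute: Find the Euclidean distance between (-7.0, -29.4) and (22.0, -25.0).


dx=29, dy=4.4
d^2 = 29^2 + 4.4^2 = 860.36
d = sqrt(860.36) = 29.3319

29.3319


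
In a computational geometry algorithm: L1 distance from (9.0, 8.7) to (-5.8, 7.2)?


|9-(-5.8)| + |8.7-7.2| = 14.8 + 1.5 = 16.3

16.3


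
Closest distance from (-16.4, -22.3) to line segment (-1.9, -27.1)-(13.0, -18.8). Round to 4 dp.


Project P onto AB: t = 0 (clamped to [0,1])
Closest point on segment: (-1.9, -27.1)
Distance: 15.2738

15.2738


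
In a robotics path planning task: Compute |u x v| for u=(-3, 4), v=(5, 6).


|u x v| = |(-3)*6 - 4*5|
= |(-18) - 20| = 38

38


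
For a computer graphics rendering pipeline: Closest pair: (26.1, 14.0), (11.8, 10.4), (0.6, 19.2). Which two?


d(P0,P1) = 14.7462, d(P0,P2) = 26.0248, d(P1,P2) = 14.2436
Closest: P1 and P2

Closest pair: (11.8, 10.4) and (0.6, 19.2), distance = 14.2436


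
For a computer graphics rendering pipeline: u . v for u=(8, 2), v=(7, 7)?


u . v = u_x*v_x + u_y*v_y = 8*7 + 2*7
= 56 + 14 = 70

70


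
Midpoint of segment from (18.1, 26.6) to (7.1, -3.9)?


M = ((18.1+7.1)/2, (26.6+(-3.9))/2)
= (12.6, 11.35)

(12.6, 11.35)


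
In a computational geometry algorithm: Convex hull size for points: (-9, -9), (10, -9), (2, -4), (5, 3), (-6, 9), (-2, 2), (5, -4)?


Convex hull vertices (CCW): (-9, -9), (10, -9), (5, 3), (-6, 9)
Count = 4

4


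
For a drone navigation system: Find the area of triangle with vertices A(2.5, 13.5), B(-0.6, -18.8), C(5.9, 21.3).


Area = |x_A(y_B-y_C) + x_B(y_C-y_A) + x_C(y_A-y_B)|/2
= |(-100.25) + (-4.68) + 190.57|/2
= 85.64/2 = 42.82

42.82


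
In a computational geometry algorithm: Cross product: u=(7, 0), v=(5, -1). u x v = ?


u x v = u_x*v_y - u_y*v_x = 7*(-1) - 0*5
= (-7) - 0 = -7

-7


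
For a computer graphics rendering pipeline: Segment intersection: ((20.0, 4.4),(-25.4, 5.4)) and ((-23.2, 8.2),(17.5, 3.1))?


Cross products: d1=65.66, d2=-125.18, d3=-129.32, d4=61.52
d1*d2 < 0 and d3*d4 < 0? yes

Yes, they intersect


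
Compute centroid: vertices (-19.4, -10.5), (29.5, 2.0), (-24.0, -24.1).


Centroid = ((x_A+x_B+x_C)/3, (y_A+y_B+y_C)/3)
= (((-19.4)+29.5+(-24))/3, ((-10.5)+2+(-24.1))/3)
= (-4.6333, -10.8667)

(-4.6333, -10.8667)


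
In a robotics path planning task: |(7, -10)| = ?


|u| = sqrt(7^2 + (-10)^2) = sqrt(149) = 12.2066

12.2066


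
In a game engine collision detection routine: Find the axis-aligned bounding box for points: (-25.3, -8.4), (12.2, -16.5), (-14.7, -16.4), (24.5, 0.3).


x range: [-25.3, 24.5]
y range: [-16.5, 0.3]
Bounding box: (-25.3,-16.5) to (24.5,0.3)

(-25.3,-16.5) to (24.5,0.3)


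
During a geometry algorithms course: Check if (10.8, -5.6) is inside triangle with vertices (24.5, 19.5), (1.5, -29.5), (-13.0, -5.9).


Cross products: AB x AP = -94, BC x BP = -566.03, CA x CP = -593.27
All same sign? yes

Yes, inside


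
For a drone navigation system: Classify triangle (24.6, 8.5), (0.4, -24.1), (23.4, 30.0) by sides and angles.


Side lengths squared: AB^2=1648.4, BC^2=3455.81, CA^2=463.69
Sorted: [463.69, 1648.4, 3455.81]
By sides: Scalene, By angles: Obtuse

Scalene, Obtuse


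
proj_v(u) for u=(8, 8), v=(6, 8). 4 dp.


u.v = 112, |v| = sqrt(100) = 10
Scalar projection = u.v / |v| = 112 / sqrt(100) = 11.2

11.2


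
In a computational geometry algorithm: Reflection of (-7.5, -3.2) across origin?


Reflection over origin: (x,y) -> (-x,-y)
(-7.5, -3.2) -> (7.5, 3.2)

(7.5, 3.2)


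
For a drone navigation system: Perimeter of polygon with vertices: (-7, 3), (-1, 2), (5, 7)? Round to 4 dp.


Sides: (-7, 3)->(-1, 2): sqrt(37) = 6.082763, (-1, 2)->(5, 7): sqrt(61) = 7.81025, (5, 7)->(-7, 3): sqrt(160) = 12.649111
Sum = 26.542124
Perimeter = 26.5421

26.5421


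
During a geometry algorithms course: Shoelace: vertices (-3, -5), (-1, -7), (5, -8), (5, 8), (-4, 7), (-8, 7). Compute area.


Shoelace sum: ((-3)*(-7) - (-1)*(-5)) + ((-1)*(-8) - 5*(-7)) + (5*8 - 5*(-8)) + (5*7 - (-4)*8) + ((-4)*7 - (-8)*7) + ((-8)*(-5) - (-3)*7)
= 295
Area = |295|/2 = 147.5

147.5


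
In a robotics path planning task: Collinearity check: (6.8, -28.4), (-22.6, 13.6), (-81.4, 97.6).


Cross product: ((-22.6)-6.8)*(97.6-(-28.4)) - (13.6-(-28.4))*((-81.4)-6.8)
= 0

Yes, collinear


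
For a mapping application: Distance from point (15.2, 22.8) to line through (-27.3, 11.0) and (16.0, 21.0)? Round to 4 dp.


|cross product| = 85.94
|line direction| = sqrt(1974.89) = 44.4397
Distance = 85.94/sqrt(1974.89) = 1.9339

1.9339


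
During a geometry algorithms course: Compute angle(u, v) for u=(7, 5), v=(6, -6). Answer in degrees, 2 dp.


u.v = 12, |u| = sqrt(74) = 8.6023, |v| = sqrt(72) = 8.4853
cos(theta) = u.v/(|u||v|) = 12/sqrt(5328) = 0.164399
theta = acos(0.164399) = 80.54 degrees

80.54 degrees


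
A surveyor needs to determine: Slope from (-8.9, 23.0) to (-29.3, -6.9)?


slope = (y2-y1)/(x2-x1) = ((-6.9)-23)/((-29.3)-(-8.9)) = (-29.9)/(-20.4) = 1.4657

1.4657


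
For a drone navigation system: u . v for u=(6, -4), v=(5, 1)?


u . v = u_x*v_x + u_y*v_y = 6*5 + (-4)*1
= 30 + (-4) = 26

26


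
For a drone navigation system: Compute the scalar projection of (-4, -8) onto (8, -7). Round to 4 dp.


u.v = 24, |v| = sqrt(113) = 10.6301
Scalar projection = u.v / |v| = 24 / sqrt(113) = 2.2577

2.2577


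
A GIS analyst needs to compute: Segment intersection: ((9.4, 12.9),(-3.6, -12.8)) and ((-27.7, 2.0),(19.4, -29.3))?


Cross products: d1=1674.62, d2=57.25, d3=-811.77, d4=805.6
d1*d2 < 0 and d3*d4 < 0? no

No, they don't intersect


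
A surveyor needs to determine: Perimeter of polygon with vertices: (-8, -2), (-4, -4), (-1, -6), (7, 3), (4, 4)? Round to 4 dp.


Sides: (-8, -2)->(-4, -4): sqrt(20) = 4.472136, (-4, -4)->(-1, -6): sqrt(13) = 3.605551, (-1, -6)->(7, 3): sqrt(145) = 12.041595, (7, 3)->(4, 4): sqrt(10) = 3.162278, (4, 4)->(-8, -2): sqrt(180) = 13.416408
Sum = 36.697968
Perimeter = 36.698

36.698


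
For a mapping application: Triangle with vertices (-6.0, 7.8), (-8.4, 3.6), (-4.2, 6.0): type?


Side lengths squared: AB^2=23.4, BC^2=23.4, CA^2=6.48
Sorted: [6.48, 23.4, 23.4]
By sides: Isosceles, By angles: Acute

Isosceles, Acute


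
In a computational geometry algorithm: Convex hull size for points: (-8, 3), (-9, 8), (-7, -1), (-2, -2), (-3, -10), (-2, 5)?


Convex hull vertices (CCW): (-9, 8), (-8, 3), (-7, -1), (-3, -10), (-2, -2), (-2, 5)
Count = 6

6


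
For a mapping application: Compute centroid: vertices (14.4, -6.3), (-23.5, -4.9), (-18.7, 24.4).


Centroid = ((x_A+x_B+x_C)/3, (y_A+y_B+y_C)/3)
= ((14.4+(-23.5)+(-18.7))/3, ((-6.3)+(-4.9)+24.4)/3)
= (-9.2667, 4.4)

(-9.2667, 4.4)


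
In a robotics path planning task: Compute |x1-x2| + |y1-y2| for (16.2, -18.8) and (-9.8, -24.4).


|16.2-(-9.8)| + |(-18.8)-(-24.4)| = 26 + 5.6 = 31.6

31.6


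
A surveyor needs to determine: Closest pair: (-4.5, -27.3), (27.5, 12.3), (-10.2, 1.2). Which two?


d(P0,P1) = 50.9133, d(P0,P2) = 29.0644, d(P1,P2) = 39.3001
Closest: P0 and P2

Closest pair: (-4.5, -27.3) and (-10.2, 1.2), distance = 29.0644


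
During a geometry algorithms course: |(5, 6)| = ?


|u| = sqrt(5^2 + 6^2) = sqrt(61) = 7.8102

7.8102


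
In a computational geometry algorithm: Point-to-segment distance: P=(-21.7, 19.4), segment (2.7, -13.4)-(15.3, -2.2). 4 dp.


Project P onto AB: t = 0.2108 (clamped to [0,1])
Closest point on segment: (5.3566, -11.0386)
Distance: 40.7255

40.7255


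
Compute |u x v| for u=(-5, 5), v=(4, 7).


|u x v| = |(-5)*7 - 5*4|
= |(-35) - 20| = 55

55


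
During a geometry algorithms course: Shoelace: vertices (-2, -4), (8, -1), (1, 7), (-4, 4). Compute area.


Shoelace sum: ((-2)*(-1) - 8*(-4)) + (8*7 - 1*(-1)) + (1*4 - (-4)*7) + ((-4)*(-4) - (-2)*4)
= 147
Area = |147|/2 = 73.5

73.5


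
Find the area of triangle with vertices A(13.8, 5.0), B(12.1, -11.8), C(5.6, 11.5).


Area = |x_A(y_B-y_C) + x_B(y_C-y_A) + x_C(y_A-y_B)|/2
= |(-321.54) + 78.65 + 94.08|/2
= 148.81/2 = 74.405

74.405


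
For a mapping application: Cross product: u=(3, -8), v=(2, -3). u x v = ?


u x v = u_x*v_y - u_y*v_x = 3*(-3) - (-8)*2
= (-9) - (-16) = 7

7


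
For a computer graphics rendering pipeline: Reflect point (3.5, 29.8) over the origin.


Reflection over origin: (x,y) -> (-x,-y)
(3.5, 29.8) -> (-3.5, -29.8)

(-3.5, -29.8)


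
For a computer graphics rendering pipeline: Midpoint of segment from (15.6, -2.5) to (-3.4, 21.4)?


M = ((15.6+(-3.4))/2, ((-2.5)+21.4)/2)
= (6.1, 9.45)

(6.1, 9.45)


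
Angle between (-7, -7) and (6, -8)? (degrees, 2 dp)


u.v = 14, |u| = sqrt(98) = 9.8995, |v| = sqrt(100) = 10
cos(theta) = u.v/(|u||v|) = 14/sqrt(9800) = 0.141421
theta = acos(0.141421) = 81.87 degrees

81.87 degrees


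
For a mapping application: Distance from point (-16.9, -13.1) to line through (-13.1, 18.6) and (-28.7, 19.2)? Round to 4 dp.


|cross product| = 496.8
|line direction| = sqrt(243.72) = 15.6115
Distance = 496.8/sqrt(243.72) = 31.8226

31.8226


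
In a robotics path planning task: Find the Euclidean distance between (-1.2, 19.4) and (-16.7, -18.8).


dx=-15.5, dy=-38.2
d^2 = (-15.5)^2 + (-38.2)^2 = 1699.49
d = sqrt(1699.49) = 41.2249

41.2249


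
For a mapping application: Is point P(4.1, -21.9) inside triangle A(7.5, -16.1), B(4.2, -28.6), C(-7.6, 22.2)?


Cross products: AB x AP = -23.36, BC x BP = -73.98, CA x CP = -217.8
All same sign? yes

Yes, inside


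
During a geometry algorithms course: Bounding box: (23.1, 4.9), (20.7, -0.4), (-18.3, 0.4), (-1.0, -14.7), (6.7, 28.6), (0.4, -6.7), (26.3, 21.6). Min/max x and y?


x range: [-18.3, 26.3]
y range: [-14.7, 28.6]
Bounding box: (-18.3,-14.7) to (26.3,28.6)

(-18.3,-14.7) to (26.3,28.6)


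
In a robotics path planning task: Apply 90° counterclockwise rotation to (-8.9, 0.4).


90° CCW: (x,y) -> (-y, x)
(-8.9,0.4) -> (-0.4, -8.9)

(-0.4, -8.9)


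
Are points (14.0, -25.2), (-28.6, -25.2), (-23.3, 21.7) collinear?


Cross product: ((-28.6)-14)*(21.7-(-25.2)) - ((-25.2)-(-25.2))*((-23.3)-14)
= -1997.94

No, not collinear


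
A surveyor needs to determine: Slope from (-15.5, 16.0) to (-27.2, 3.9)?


slope = (y2-y1)/(x2-x1) = (3.9-16)/((-27.2)-(-15.5)) = (-12.1)/(-11.7) = 1.0342

1.0342


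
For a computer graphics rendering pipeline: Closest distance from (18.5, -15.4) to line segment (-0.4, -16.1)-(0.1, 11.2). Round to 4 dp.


Project P onto AB: t = 0.0383 (clamped to [0,1])
Closest point on segment: (-0.3808, -15.0542)
Distance: 18.884

18.884


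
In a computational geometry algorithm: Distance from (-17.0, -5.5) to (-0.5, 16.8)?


dx=16.5, dy=22.3
d^2 = 16.5^2 + 22.3^2 = 769.54
d = sqrt(769.54) = 27.7406

27.7406


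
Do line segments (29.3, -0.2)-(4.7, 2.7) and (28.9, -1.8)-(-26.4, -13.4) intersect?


Cross products: d1=-83.84, d2=-529.57, d3=40.52, d4=486.25
d1*d2 < 0 and d3*d4 < 0? no

No, they don't intersect


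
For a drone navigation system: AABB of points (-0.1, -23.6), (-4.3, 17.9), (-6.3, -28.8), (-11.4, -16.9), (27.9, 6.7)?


x range: [-11.4, 27.9]
y range: [-28.8, 17.9]
Bounding box: (-11.4,-28.8) to (27.9,17.9)

(-11.4,-28.8) to (27.9,17.9)


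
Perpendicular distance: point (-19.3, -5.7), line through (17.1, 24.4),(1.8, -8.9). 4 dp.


|cross product| = 751.59
|line direction| = sqrt(1342.98) = 36.6467
Distance = 751.59/sqrt(1342.98) = 20.5091

20.5091


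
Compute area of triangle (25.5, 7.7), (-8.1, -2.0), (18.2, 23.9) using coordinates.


Area = |x_A(y_B-y_C) + x_B(y_C-y_A) + x_C(y_A-y_B)|/2
= |(-660.45) + (-131.22) + 176.54|/2
= 615.13/2 = 307.565

307.565


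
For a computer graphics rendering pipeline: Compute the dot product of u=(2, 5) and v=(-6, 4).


u . v = u_x*v_x + u_y*v_y = 2*(-6) + 5*4
= (-12) + 20 = 8

8


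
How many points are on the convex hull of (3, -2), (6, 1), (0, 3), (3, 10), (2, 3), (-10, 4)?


Convex hull vertices (CCW): (-10, 4), (3, -2), (6, 1), (3, 10)
Count = 4

4


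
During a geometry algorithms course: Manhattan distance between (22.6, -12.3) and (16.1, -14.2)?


|22.6-16.1| + |(-12.3)-(-14.2)| = 6.5 + 1.9 = 8.4

8.4


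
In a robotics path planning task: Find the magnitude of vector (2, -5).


|u| = sqrt(2^2 + (-5)^2) = sqrt(29) = 5.3852

5.3852


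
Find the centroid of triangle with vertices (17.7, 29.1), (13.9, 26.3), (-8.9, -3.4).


Centroid = ((x_A+x_B+x_C)/3, (y_A+y_B+y_C)/3)
= ((17.7+13.9+(-8.9))/3, (29.1+26.3+(-3.4))/3)
= (7.5667, 17.3333)

(7.5667, 17.3333)


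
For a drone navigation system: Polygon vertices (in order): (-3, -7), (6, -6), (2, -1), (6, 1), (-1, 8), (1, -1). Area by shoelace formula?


Shoelace sum: ((-3)*(-6) - 6*(-7)) + (6*(-1) - 2*(-6)) + (2*1 - 6*(-1)) + (6*8 - (-1)*1) + ((-1)*(-1) - 1*8) + (1*(-7) - (-3)*(-1))
= 106
Area = |106|/2 = 53

53


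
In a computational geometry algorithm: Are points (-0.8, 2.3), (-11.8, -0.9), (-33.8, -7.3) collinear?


Cross product: ((-11.8)-(-0.8))*((-7.3)-2.3) - ((-0.9)-2.3)*((-33.8)-(-0.8))
= 0

Yes, collinear


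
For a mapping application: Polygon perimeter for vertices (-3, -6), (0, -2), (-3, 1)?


Sides: (-3, -6)->(0, -2): sqrt(25) = 5, (0, -2)->(-3, 1): sqrt(18) = 4.242641, (-3, 1)->(-3, -6): sqrt(49) = 7
Sum = 16.242641
Perimeter = 16.2426

16.2426


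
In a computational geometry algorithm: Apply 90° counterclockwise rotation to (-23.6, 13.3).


90° CCW: (x,y) -> (-y, x)
(-23.6,13.3) -> (-13.3, -23.6)

(-13.3, -23.6)


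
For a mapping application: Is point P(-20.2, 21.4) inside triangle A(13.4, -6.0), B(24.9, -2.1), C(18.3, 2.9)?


Cross products: AB x AP = 446.14, BC x BP = 70.4, CA x CP = -433.3
All same sign? no

No, outside


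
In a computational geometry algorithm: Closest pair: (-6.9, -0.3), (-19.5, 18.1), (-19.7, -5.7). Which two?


d(P0,P1) = 22.3007, d(P0,P2) = 13.8924, d(P1,P2) = 23.8008
Closest: P0 and P2

Closest pair: (-6.9, -0.3) and (-19.7, -5.7), distance = 13.8924


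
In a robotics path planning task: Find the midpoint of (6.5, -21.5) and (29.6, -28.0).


M = ((6.5+29.6)/2, ((-21.5)+(-28))/2)
= (18.05, -24.75)

(18.05, -24.75)


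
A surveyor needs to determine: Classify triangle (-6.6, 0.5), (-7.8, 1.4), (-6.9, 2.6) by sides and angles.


Side lengths squared: AB^2=2.25, BC^2=2.25, CA^2=4.5
Sorted: [2.25, 2.25, 4.5]
By sides: Isosceles, By angles: Right

Isosceles, Right


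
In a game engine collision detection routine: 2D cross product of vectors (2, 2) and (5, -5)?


u x v = u_x*v_y - u_y*v_x = 2*(-5) - 2*5
= (-10) - 10 = -20

-20


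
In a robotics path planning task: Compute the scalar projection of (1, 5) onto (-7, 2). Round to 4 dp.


u.v = 3, |v| = sqrt(53) = 7.2801
Scalar projection = u.v / |v| = 3 / sqrt(53) = 0.4121

0.4121


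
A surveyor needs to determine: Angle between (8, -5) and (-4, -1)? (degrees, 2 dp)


u.v = -27, |u| = sqrt(89) = 9.434, |v| = sqrt(17) = 4.1231
cos(theta) = u.v/(|u||v|) = -27/sqrt(1513) = -0.694136
theta = acos(-0.694136) = 133.96 degrees

133.96 degrees


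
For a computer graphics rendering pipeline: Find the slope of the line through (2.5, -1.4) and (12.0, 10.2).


slope = (y2-y1)/(x2-x1) = (10.2-(-1.4))/(12-2.5) = 11.6/9.5 = 1.2211

1.2211


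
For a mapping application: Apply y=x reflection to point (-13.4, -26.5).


Reflection over y=x: (x,y) -> (y,x)
(-13.4, -26.5) -> (-26.5, -13.4)

(-26.5, -13.4)


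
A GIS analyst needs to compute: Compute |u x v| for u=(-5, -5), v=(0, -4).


|u x v| = |(-5)*(-4) - (-5)*0|
= |20 - 0| = 20

20


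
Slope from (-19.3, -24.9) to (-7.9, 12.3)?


slope = (y2-y1)/(x2-x1) = (12.3-(-24.9))/((-7.9)-(-19.3)) = 37.2/11.4 = 3.2632

3.2632


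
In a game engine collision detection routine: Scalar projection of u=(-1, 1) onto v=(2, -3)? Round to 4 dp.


u.v = -5, |v| = sqrt(13) = 3.6056
Scalar projection = u.v / |v| = -5 / sqrt(13) = -1.3868

-1.3868


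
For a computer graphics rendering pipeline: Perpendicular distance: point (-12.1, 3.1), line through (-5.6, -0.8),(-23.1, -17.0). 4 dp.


|cross product| = 173.55
|line direction| = sqrt(568.69) = 23.8472
Distance = 173.55/sqrt(568.69) = 7.2776

7.2776


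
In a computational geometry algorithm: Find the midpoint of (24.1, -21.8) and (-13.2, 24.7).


M = ((24.1+(-13.2))/2, ((-21.8)+24.7)/2)
= (5.45, 1.45)

(5.45, 1.45)


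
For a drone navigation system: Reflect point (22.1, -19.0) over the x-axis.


Reflection over x-axis: (x,y) -> (x,-y)
(22.1, -19) -> (22.1, 19)

(22.1, 19)


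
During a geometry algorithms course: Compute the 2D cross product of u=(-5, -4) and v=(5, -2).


u x v = u_x*v_y - u_y*v_x = (-5)*(-2) - (-4)*5
= 10 - (-20) = 30

30


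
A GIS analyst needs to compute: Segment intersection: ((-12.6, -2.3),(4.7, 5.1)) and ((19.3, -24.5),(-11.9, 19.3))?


Cross products: d1=704.58, d2=-284.04, d3=-620.12, d4=368.5
d1*d2 < 0 and d3*d4 < 0? yes

Yes, they intersect


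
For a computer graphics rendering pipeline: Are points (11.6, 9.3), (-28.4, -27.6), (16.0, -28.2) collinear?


Cross product: ((-28.4)-11.6)*((-28.2)-9.3) - ((-27.6)-9.3)*(16-11.6)
= 1662.36

No, not collinear


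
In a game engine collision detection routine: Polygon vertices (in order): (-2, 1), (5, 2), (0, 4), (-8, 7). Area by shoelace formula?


Shoelace sum: ((-2)*2 - 5*1) + (5*4 - 0*2) + (0*7 - (-8)*4) + ((-8)*1 - (-2)*7)
= 49
Area = |49|/2 = 24.5

24.5


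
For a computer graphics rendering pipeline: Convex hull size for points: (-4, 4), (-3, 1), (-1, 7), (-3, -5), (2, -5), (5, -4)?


Convex hull vertices (CCW): (-4, 4), (-3, -5), (2, -5), (5, -4), (-1, 7)
Count = 5

5


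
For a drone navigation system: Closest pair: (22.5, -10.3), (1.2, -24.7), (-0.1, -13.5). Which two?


d(P0,P1) = 25.7109, d(P0,P2) = 22.8254, d(P1,P2) = 11.2752
Closest: P1 and P2

Closest pair: (1.2, -24.7) and (-0.1, -13.5), distance = 11.2752


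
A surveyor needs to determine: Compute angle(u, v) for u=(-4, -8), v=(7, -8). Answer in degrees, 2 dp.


u.v = 36, |u| = sqrt(80) = 8.9443, |v| = sqrt(113) = 10.6301
cos(theta) = u.v/(|u||v|) = 36/sqrt(9040) = 0.378633
theta = acos(0.378633) = 67.75 degrees

67.75 degrees


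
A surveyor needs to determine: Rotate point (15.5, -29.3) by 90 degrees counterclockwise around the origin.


90° CCW: (x,y) -> (-y, x)
(15.5,-29.3) -> (29.3, 15.5)

(29.3, 15.5)


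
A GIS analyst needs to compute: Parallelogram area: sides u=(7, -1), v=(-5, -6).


|u x v| = |7*(-6) - (-1)*(-5)|
= |(-42) - 5| = 47

47


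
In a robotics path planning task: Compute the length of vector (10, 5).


|u| = sqrt(10^2 + 5^2) = sqrt(125) = 11.1803

11.1803


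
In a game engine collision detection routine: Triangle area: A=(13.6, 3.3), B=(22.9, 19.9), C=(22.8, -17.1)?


Area = |x_A(y_B-y_C) + x_B(y_C-y_A) + x_C(y_A-y_B)|/2
= |503.2 + (-467.16) + (-378.48)|/2
= 342.44/2 = 171.22

171.22


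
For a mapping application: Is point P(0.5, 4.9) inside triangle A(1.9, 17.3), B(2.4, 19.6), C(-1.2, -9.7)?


Cross products: AB x AP = -2.98, BC x BP = -2.75, CA x CP = -0.64
All same sign? yes

Yes, inside


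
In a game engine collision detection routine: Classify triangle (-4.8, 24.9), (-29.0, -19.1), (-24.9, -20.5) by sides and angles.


Side lengths squared: AB^2=2521.64, BC^2=18.77, CA^2=2465.17
Sorted: [18.77, 2465.17, 2521.64]
By sides: Scalene, By angles: Obtuse

Scalene, Obtuse


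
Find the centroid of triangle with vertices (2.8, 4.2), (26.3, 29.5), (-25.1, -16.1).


Centroid = ((x_A+x_B+x_C)/3, (y_A+y_B+y_C)/3)
= ((2.8+26.3+(-25.1))/3, (4.2+29.5+(-16.1))/3)
= (1.3333, 5.8667)

(1.3333, 5.8667)


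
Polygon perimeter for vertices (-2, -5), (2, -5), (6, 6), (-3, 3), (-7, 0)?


Sides: (-2, -5)->(2, -5): sqrt(16) = 4, (2, -5)->(6, 6): sqrt(137) = 11.7047, (6, 6)->(-3, 3): sqrt(90) = 9.486833, (-3, 3)->(-7, 0): sqrt(25) = 5, (-7, 0)->(-2, -5): sqrt(50) = 7.071068
Sum = 37.262601
Perimeter = 37.2626

37.2626


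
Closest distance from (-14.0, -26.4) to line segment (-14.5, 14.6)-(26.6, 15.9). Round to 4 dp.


Project P onto AB: t = 0 (clamped to [0,1])
Closest point on segment: (-14.5, 14.6)
Distance: 41.003

41.003


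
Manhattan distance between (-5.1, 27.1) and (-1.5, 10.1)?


|(-5.1)-(-1.5)| + |27.1-10.1| = 3.6 + 17 = 20.6

20.6


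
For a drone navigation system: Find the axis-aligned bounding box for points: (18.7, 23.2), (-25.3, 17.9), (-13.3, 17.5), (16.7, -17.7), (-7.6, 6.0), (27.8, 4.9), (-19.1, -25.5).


x range: [-25.3, 27.8]
y range: [-25.5, 23.2]
Bounding box: (-25.3,-25.5) to (27.8,23.2)

(-25.3,-25.5) to (27.8,23.2)


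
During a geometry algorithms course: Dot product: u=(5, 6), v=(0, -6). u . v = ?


u . v = u_x*v_x + u_y*v_y = 5*0 + 6*(-6)
= 0 + (-36) = -36

-36


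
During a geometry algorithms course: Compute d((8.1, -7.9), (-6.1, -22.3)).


dx=-14.2, dy=-14.4
d^2 = (-14.2)^2 + (-14.4)^2 = 409
d = sqrt(409) = 20.2237

20.2237


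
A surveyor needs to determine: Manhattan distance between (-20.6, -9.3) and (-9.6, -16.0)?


|(-20.6)-(-9.6)| + |(-9.3)-(-16)| = 11 + 6.7 = 17.7

17.7


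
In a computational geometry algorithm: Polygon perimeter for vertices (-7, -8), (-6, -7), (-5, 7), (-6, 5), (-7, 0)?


Sides: (-7, -8)->(-6, -7): sqrt(2) = 1.414214, (-6, -7)->(-5, 7): sqrt(197) = 14.035669, (-5, 7)->(-6, 5): sqrt(5) = 2.236068, (-6, 5)->(-7, 0): sqrt(26) = 5.09902, (-7, 0)->(-7, -8): sqrt(64) = 8
Sum = 30.784971
Perimeter = 30.785

30.785


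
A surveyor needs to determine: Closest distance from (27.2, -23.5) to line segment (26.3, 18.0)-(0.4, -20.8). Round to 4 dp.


Project P onto AB: t = 0.7292 (clamped to [0,1])
Closest point on segment: (7.4141, -10.2924)
Distance: 23.7891

23.7891


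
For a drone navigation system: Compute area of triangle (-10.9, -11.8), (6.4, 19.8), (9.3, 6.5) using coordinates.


Area = |x_A(y_B-y_C) + x_B(y_C-y_A) + x_C(y_A-y_B)|/2
= |(-144.97) + 117.12 + (-293.88)|/2
= 321.73/2 = 160.865

160.865


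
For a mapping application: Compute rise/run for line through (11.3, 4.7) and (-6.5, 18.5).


slope = (y2-y1)/(x2-x1) = (18.5-4.7)/((-6.5)-11.3) = 13.8/(-17.8) = -0.7753

-0.7753


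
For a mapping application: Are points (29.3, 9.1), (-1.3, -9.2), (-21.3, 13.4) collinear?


Cross product: ((-1.3)-29.3)*(13.4-9.1) - ((-9.2)-9.1)*((-21.3)-29.3)
= -1057.56

No, not collinear


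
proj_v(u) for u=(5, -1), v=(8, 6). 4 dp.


u.v = 34, |v| = sqrt(100) = 10
Scalar projection = u.v / |v| = 34 / sqrt(100) = 3.4

3.4


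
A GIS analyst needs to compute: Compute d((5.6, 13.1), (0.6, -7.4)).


dx=-5, dy=-20.5
d^2 = (-5)^2 + (-20.5)^2 = 445.25
d = sqrt(445.25) = 21.1009

21.1009


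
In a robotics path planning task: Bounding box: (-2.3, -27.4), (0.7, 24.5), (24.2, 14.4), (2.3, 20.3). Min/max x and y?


x range: [-2.3, 24.2]
y range: [-27.4, 24.5]
Bounding box: (-2.3,-27.4) to (24.2,24.5)

(-2.3,-27.4) to (24.2,24.5)


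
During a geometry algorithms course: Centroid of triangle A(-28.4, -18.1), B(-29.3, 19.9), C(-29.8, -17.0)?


Centroid = ((x_A+x_B+x_C)/3, (y_A+y_B+y_C)/3)
= (((-28.4)+(-29.3)+(-29.8))/3, ((-18.1)+19.9+(-17))/3)
= (-29.1667, -5.0667)

(-29.1667, -5.0667)


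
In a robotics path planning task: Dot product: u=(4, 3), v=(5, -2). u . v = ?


u . v = u_x*v_x + u_y*v_y = 4*5 + 3*(-2)
= 20 + (-6) = 14

14


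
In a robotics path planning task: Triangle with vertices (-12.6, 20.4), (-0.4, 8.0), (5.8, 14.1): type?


Side lengths squared: AB^2=302.6, BC^2=75.65, CA^2=378.25
Sorted: [75.65, 302.6, 378.25]
By sides: Scalene, By angles: Right

Scalene, Right


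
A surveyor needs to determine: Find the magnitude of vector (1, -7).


|u| = sqrt(1^2 + (-7)^2) = sqrt(50) = 7.0711

7.0711


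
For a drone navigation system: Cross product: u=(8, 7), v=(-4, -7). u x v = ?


u x v = u_x*v_y - u_y*v_x = 8*(-7) - 7*(-4)
= (-56) - (-28) = -28

-28


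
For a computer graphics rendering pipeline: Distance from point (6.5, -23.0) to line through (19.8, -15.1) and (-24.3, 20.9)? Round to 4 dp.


|cross product| = 827.19
|line direction| = sqrt(3240.81) = 56.9281
Distance = 827.19/sqrt(3240.81) = 14.5304

14.5304


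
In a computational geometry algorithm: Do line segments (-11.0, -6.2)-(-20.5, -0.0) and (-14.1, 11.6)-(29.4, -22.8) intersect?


Cross products: d1=-667.66, d2=-724.76, d3=-149.88, d4=-92.78
d1*d2 < 0 and d3*d4 < 0? no

No, they don't intersect


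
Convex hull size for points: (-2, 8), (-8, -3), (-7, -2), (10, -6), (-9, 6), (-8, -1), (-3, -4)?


Convex hull vertices (CCW): (-9, 6), (-8, -3), (-3, -4), (10, -6), (-2, 8)
Count = 5

5


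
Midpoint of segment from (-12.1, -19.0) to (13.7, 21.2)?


M = (((-12.1)+13.7)/2, ((-19)+21.2)/2)
= (0.8, 1.1)

(0.8, 1.1)


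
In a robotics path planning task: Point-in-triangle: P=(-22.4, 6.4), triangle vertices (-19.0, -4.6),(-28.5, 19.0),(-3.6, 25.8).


Cross products: AB x AP = -24.26, BC x BP = -355.22, CA x CP = -272.76
All same sign? yes

Yes, inside


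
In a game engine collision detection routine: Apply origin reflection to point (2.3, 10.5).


Reflection over origin: (x,y) -> (-x,-y)
(2.3, 10.5) -> (-2.3, -10.5)

(-2.3, -10.5)


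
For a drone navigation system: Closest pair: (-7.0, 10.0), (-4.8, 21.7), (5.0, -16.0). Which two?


d(P0,P1) = 11.905, d(P0,P2) = 28.6356, d(P1,P2) = 38.9529
Closest: P0 and P1

Closest pair: (-7.0, 10.0) and (-4.8, 21.7), distance = 11.905


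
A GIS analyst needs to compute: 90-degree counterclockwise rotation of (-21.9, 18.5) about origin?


90° CCW: (x,y) -> (-y, x)
(-21.9,18.5) -> (-18.5, -21.9)

(-18.5, -21.9)


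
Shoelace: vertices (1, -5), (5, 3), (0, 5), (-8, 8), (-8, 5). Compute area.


Shoelace sum: (1*3 - 5*(-5)) + (5*5 - 0*3) + (0*8 - (-8)*5) + ((-8)*5 - (-8)*8) + ((-8)*(-5) - 1*5)
= 152
Area = |152|/2 = 76

76


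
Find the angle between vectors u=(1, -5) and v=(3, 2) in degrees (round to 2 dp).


u.v = -7, |u| = sqrt(26) = 5.099, |v| = sqrt(13) = 3.6056
cos(theta) = u.v/(|u||v|) = -7/sqrt(338) = -0.38075
theta = acos(-0.38075) = 112.38 degrees

112.38 degrees


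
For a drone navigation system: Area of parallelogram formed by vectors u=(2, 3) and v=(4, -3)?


|u x v| = |2*(-3) - 3*4|
= |(-6) - 12| = 18

18


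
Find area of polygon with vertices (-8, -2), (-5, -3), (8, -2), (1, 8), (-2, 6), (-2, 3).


Shoelace sum: ((-8)*(-3) - (-5)*(-2)) + ((-5)*(-2) - 8*(-3)) + (8*8 - 1*(-2)) + (1*6 - (-2)*8) + ((-2)*3 - (-2)*6) + ((-2)*(-2) - (-8)*3)
= 170
Area = |170|/2 = 85

85


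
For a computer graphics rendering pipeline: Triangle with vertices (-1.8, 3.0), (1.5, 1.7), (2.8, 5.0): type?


Side lengths squared: AB^2=12.58, BC^2=12.58, CA^2=25.16
Sorted: [12.58, 12.58, 25.16]
By sides: Isosceles, By angles: Right

Isosceles, Right


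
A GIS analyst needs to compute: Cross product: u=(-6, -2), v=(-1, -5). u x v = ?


u x v = u_x*v_y - u_y*v_x = (-6)*(-5) - (-2)*(-1)
= 30 - 2 = 28

28


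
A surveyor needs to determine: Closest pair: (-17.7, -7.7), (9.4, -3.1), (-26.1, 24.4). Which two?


d(P0,P1) = 27.4876, d(P0,P2) = 33.1809, d(P1,P2) = 44.9055
Closest: P0 and P1

Closest pair: (-17.7, -7.7) and (9.4, -3.1), distance = 27.4876


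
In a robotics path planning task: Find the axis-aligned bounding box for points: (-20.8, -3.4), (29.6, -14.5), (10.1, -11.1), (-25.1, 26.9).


x range: [-25.1, 29.6]
y range: [-14.5, 26.9]
Bounding box: (-25.1,-14.5) to (29.6,26.9)

(-25.1,-14.5) to (29.6,26.9)


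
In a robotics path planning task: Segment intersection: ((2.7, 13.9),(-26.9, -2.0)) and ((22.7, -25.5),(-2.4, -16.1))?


Cross products: d1=-800.94, d2=-123.61, d3=1484.24, d4=806.91
d1*d2 < 0 and d3*d4 < 0? no

No, they don't intersect


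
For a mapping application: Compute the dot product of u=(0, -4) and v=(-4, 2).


u . v = u_x*v_x + u_y*v_y = 0*(-4) + (-4)*2
= 0 + (-8) = -8

-8


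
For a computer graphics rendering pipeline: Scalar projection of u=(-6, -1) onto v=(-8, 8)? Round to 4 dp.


u.v = 40, |v| = sqrt(128) = 11.3137
Scalar projection = u.v / |v| = 40 / sqrt(128) = 3.5355

3.5355


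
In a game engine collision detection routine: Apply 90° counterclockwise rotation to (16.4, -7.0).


90° CCW: (x,y) -> (-y, x)
(16.4,-7) -> (7, 16.4)

(7, 16.4)


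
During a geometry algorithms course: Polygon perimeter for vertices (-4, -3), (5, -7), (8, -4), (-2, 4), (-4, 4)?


Sides: (-4, -3)->(5, -7): sqrt(97) = 9.848858, (5, -7)->(8, -4): sqrt(18) = 4.242641, (8, -4)->(-2, 4): sqrt(164) = 12.806248, (-2, 4)->(-4, 4): sqrt(4) = 2, (-4, 4)->(-4, -3): sqrt(49) = 7
Sum = 35.897747
Perimeter = 35.8977

35.8977


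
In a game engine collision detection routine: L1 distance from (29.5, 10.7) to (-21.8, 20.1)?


|29.5-(-21.8)| + |10.7-20.1| = 51.3 + 9.4 = 60.7

60.7


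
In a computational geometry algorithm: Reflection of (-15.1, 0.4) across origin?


Reflection over origin: (x,y) -> (-x,-y)
(-15.1, 0.4) -> (15.1, -0.4)

(15.1, -0.4)
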